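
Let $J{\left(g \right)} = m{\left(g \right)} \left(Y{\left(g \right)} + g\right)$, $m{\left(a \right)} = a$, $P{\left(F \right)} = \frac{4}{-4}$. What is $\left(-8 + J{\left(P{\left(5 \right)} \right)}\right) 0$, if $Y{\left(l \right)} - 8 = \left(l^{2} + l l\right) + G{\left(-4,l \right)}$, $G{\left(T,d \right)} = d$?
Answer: $0$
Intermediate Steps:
$P{\left(F \right)} = -1$ ($P{\left(F \right)} = 4 \left(- \frac{1}{4}\right) = -1$)
$Y{\left(l \right)} = 8 + l + 2 l^{2}$ ($Y{\left(l \right)} = 8 + \left(\left(l^{2} + l l\right) + l\right) = 8 + \left(\left(l^{2} + l^{2}\right) + l\right) = 8 + \left(2 l^{2} + l\right) = 8 + \left(l + 2 l^{2}\right) = 8 + l + 2 l^{2}$)
$J{\left(g \right)} = g \left(8 + 2 g + 2 g^{2}\right)$ ($J{\left(g \right)} = g \left(\left(8 + g + 2 g^{2}\right) + g\right) = g \left(8 + 2 g + 2 g^{2}\right)$)
$\left(-8 + J{\left(P{\left(5 \right)} \right)}\right) 0 = \left(-8 + 2 \left(-1\right) \left(4 - 1 + \left(-1\right)^{2}\right)\right) 0 = \left(-8 + 2 \left(-1\right) \left(4 - 1 + 1\right)\right) 0 = \left(-8 + 2 \left(-1\right) 4\right) 0 = \left(-8 - 8\right) 0 = \left(-16\right) 0 = 0$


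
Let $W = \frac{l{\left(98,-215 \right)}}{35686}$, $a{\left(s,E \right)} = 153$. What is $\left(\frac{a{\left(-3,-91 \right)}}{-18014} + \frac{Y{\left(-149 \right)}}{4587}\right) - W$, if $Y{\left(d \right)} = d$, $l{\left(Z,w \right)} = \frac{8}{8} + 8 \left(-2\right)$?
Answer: $- \frac{29897416768}{737185489887} \approx -0.040556$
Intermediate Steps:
$l{\left(Z,w \right)} = -15$ ($l{\left(Z,w \right)} = 8 \cdot \frac{1}{8} - 16 = 1 - 16 = -15$)
$W = - \frac{15}{35686} \approx -0.00042033$
$\left(\frac{a{\left(-3,-91 \right)}}{-18014} + \frac{Y{\left(-149 \right)}}{4587}\right) - W = \left(\frac{153}{-18014} - \frac{149}{4587}\right) - - \frac{15}{35686} = \left(153 \left(- \frac{1}{18014}\right) - \frac{149}{4587}\right) + \frac{15}{35686} = \left(- \frac{153}{18014} - \frac{149}{4587}\right) + \frac{15}{35686} = - \frac{3385897}{82630218} + \frac{15}{35686} = - \frac{29897416768}{737185489887}$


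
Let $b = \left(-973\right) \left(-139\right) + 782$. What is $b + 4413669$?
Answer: $4549698$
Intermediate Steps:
$b = 136029$ ($b = 135247 + 782 = 136029$)
$b + 4413669 = 136029 + 4413669 = 4549698$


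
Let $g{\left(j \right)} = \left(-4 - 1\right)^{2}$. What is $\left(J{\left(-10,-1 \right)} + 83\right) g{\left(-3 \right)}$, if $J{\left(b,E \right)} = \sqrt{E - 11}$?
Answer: $2075 + 50 i \sqrt{3} \approx 2075.0 + 86.603 i$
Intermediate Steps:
$J{\left(b,E \right)} = \sqrt{-11 + E}$
$g{\left(j \right)} = 25$ ($g{\left(j \right)} = \left(-5\right)^{2} = 25$)
$\left(J{\left(-10,-1 \right)} + 83\right) g{\left(-3 \right)} = \left(\sqrt{-11 - 1} + 83\right) 25 = \left(\sqrt{-12} + 83\right) 25 = \left(2 i \sqrt{3} + 83\right) 25 = \left(83 + 2 i \sqrt{3}\right) 25 = 2075 + 50 i \sqrt{3}$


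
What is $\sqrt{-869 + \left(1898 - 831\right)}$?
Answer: $3 \sqrt{22} \approx 14.071$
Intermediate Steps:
$\sqrt{-869 + \left(1898 - 831\right)} = \sqrt{-869 + 1067} = \sqrt{198} = 3 \sqrt{22}$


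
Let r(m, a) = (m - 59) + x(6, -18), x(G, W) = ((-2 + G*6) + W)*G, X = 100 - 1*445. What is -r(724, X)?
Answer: -761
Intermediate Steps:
X = -345 (X = 100 - 445 = -345)
x(G, W) = G*(-2 + W + 6*G) (x(G, W) = ((-2 + 6*G) + W)*G = (-2 + W + 6*G)*G = G*(-2 + W + 6*G))
r(m, a) = 37 + m (r(m, a) = (m - 59) + 6*(-2 - 18 + 6*6) = (-59 + m) + 6*(-2 - 18 + 36) = (-59 + m) + 6*16 = (-59 + m) + 96 = 37 + m)
-r(724, X) = -(37 + 724) = -1*761 = -761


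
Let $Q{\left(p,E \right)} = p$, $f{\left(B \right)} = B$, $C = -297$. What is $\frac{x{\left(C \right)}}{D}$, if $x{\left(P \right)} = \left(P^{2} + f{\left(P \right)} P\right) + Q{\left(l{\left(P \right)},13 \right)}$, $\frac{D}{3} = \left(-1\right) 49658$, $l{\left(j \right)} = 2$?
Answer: $- \frac{88210}{74487} \approx -1.1842$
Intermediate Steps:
$D = -148974$ ($D = 3 \left(\left(-1\right) 49658\right) = 3 \left(-49658\right) = -148974$)
$x{\left(P \right)} = 2 + 2 P^{2}$ ($x{\left(P \right)} = \left(P^{2} + P P\right) + 2 = \left(P^{2} + P^{2}\right) + 2 = 2 P^{2} + 2 = 2 + 2 P^{2}$)
$\frac{x{\left(C \right)}}{D} = \frac{2 + 2 \left(-297\right)^{2}}{-148974} = \left(2 + 2 \cdot 88209\right) \left(- \frac{1}{148974}\right) = \left(2 + 176418\right) \left(- \frac{1}{148974}\right) = 176420 \left(- \frac{1}{148974}\right) = - \frac{88210}{74487}$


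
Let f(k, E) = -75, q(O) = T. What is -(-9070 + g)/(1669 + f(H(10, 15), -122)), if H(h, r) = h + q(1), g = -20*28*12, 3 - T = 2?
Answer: 7895/797 ≈ 9.9059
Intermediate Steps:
T = 1 (T = 3 - 1*2 = 3 - 2 = 1)
q(O) = 1
g = -6720 (g = -560*12 = -6720)
H(h, r) = 1 + h (H(h, r) = h + 1 = 1 + h)
-(-9070 + g)/(1669 + f(H(10, 15), -122)) = -(-9070 - 6720)/(1669 - 75) = -(-15790)/1594 = -1*(-7895/797) = 7895/797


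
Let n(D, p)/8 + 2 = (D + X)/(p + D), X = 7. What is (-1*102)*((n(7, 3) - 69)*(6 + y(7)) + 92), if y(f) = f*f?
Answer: 404634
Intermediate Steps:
y(f) = f**2
n(D, p) = -16 + 8*(7 + D)/(D + p) (n(D, p) = -16 + 8*((D + 7)/(p + D)) = -16 + 8*((7 + D)/(D + p)) = -16 + 8*(7 + D)/(D + p))
(-1*102)*((n(7, 3) - 69)*(6 + y(7)) + 92) = (-1*102)*((8*(7 - 1*7 - 2*3)/(7 + 3) - 69)*(6 + 7**2) + 92) = -102*((8*(7 - 7 - 6)/10 - 69)*(6 + 49) + 92) = -102*((8*(1/10)*(-6) - 69)*55 + 92) = -102*((-24/5 - 69)*55 + 92) = -102*(-369/5*55 + 92) = -102*(-4059 + 92) = -102*(-3967) = 404634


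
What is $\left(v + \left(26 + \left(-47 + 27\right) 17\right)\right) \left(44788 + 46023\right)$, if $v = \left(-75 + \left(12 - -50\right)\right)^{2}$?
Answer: $-13167595$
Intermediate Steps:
$v = 169$ ($v = \left(-75 + \left(12 + 50\right)\right)^{2} = \left(-75 + 62\right)^{2} = \left(-13\right)^{2} = 169$)
$\left(v + \left(26 + \left(-47 + 27\right) 17\right)\right) \left(44788 + 46023\right) = \left(169 + \left(26 + \left(-47 + 27\right) 17\right)\right) \left(44788 + 46023\right) = \left(169 + \left(26 - 340\right)\right) 90811 = \left(169 - 314\right) 90811 = \left(-145\right) 90811 = -13167595$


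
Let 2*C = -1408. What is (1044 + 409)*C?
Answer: -1022912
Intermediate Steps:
C = -704 (C = (½)*(-1408) = -704)
(1044 + 409)*C = (1044 + 409)*(-704) = 1453*(-704) = -1022912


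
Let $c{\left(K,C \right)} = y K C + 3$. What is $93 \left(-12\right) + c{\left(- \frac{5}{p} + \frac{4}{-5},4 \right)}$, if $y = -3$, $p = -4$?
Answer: $- \frac{5592}{5} \approx -1118.4$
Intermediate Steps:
$c{\left(K,C \right)} = 3 - 3 C K$ ($c{\left(K,C \right)} = - 3 K C + 3 = - 3 C K + 3 = 3 - 3 C K$)
$93 \left(-12\right) + c{\left(- \frac{5}{p} + \frac{4}{-5},4 \right)} = 93 \left(-12\right) + \left(3 - 12 \left(- \frac{5}{-4} + \frac{4}{-5}\right)\right) = -1116 + \left(3 - 12 \left(\left(-5\right) \left(- \frac{1}{4}\right) + 4 \left(- \frac{1}{5}\right)\right)\right) = -1116 + \left(3 - 12 \left(\frac{5}{4} - \frac{4}{5}\right)\right) = -1116 + \left(3 - 12 \cdot \frac{9}{20}\right) = -1116 + \left(3 - \frac{27}{5}\right) = -1116 - \frac{12}{5} = - \frac{5592}{5}$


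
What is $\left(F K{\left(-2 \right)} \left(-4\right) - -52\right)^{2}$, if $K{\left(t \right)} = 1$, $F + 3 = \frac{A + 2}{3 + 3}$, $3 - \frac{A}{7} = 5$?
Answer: $5184$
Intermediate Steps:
$A = -14$ ($A = 21 - 35 = -14$)
$F = -5$ ($F = -3 + \frac{-14 + 2}{3 + 3} = -3 - \frac{12}{6} = -3 - 2 = -5$)
$\left(F K{\left(-2 \right)} \left(-4\right) - -52\right)^{2} = \left(\left(-5\right) 1 \left(-4\right) - -52\right)^{2} = \left(\left(-5\right) \left(-4\right) + 52\right)^{2} = \left(20 + 52\right)^{2} = 72^{2} = 5184$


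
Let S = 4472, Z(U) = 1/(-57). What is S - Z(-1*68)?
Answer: 254905/57 ≈ 4472.0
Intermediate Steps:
Z(U) = -1/57
S - Z(-1*68) = 4472 - 1*(-1/57) = 4472 + 1/57 = 254905/57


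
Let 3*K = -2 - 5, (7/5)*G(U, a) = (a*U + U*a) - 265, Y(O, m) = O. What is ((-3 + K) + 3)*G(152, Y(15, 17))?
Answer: -21475/3 ≈ -7158.3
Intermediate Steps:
G(U, a) = -1325/7 + 10*U*a/7 (G(U, a) = 5*((a*U + U*a) - 265)/7 = 5*((U*a + U*a) - 265)/7 = 5*(2*U*a - 265)/7 = 5*(-265 + 2*U*a)/7 = -1325/7 + 10*U*a/7)
K = -7/3 (K = (-2 - 5)/3 = (⅓)*(-7) = -7/3 ≈ -2.3333)
((-3 + K) + 3)*G(152, Y(15, 17)) = ((-3 - 7/3) + 3)*(-1325/7 + (10/7)*152*15) = (-16/3 + 3)*(-1325/7 + 22800/7) = -7/3*21475/7 = -21475/3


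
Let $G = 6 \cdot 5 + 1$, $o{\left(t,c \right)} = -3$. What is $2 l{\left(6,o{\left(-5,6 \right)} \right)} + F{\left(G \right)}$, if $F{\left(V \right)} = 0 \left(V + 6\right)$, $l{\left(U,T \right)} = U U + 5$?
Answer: $82$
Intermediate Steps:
$l{\left(U,T \right)} = 5 + U^{2}$ ($l{\left(U,T \right)} = U^{2} + 5 = 5 + U^{2}$)
$G = 31$ ($G = 30 + 1 = 31$)
$F{\left(V \right)} = 0$ ($F{\left(V \right)} = 0 \left(6 + V\right) = 0$)
$2 l{\left(6,o{\left(-5,6 \right)} \right)} + F{\left(G \right)} = 2 \left(5 + 6^{2}\right) + 0 = 2 \left(5 + 36\right) + 0 = 2 \cdot 41 + 0 = 82 + 0 = 82$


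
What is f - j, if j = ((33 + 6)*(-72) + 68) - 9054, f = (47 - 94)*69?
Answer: 8551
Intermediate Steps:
f = -3243 (f = -47*69 = -3243)
j = -11794 (j = (39*(-72) + 68) - 9054 = (-2808 + 68) - 9054 = -2740 - 9054 = -11794)
f - j = -3243 - 1*(-11794) = -3243 + 11794 = 8551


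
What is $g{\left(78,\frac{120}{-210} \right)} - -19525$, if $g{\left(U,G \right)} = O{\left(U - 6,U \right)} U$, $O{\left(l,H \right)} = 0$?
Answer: $19525$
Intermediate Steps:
$g{\left(U,G \right)} = 0$ ($g{\left(U,G \right)} = 0 U = 0$)
$g{\left(78,\frac{120}{-210} \right)} - -19525 = 0 - -19525 = 0 + 19525 = 19525$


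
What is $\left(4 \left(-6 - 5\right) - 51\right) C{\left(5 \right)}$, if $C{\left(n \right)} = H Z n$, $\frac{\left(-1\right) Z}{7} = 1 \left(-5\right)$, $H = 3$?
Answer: $-49875$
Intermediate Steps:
$Z = 35$ ($Z = - 7 \cdot 1 \left(-5\right) = \left(-7\right) \left(-5\right) = 35$)
$C{\left(n \right)} = 105 n$ ($C{\left(n \right)} = 3 \cdot 35 n = 105 n$)
$\left(4 \left(-6 - 5\right) - 51\right) C{\left(5 \right)} = \left(4 \left(-6 - 5\right) - 51\right) 105 \cdot 5 = \left(4 \left(-11\right) - 51\right) 525 = \left(-44 - 51\right) 525 = \left(-95\right) 525 = -49875$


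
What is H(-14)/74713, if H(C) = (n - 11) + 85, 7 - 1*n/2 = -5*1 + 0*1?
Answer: 98/74713 ≈ 0.0013117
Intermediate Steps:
n = 24 (n = 14 - 2*(-5*1 + 0*1) = 14 - 2*(-5 + 0) = 14 - 2*(-5) = 14 + 10 = 24)
H(C) = 98 (H(C) = (24 - 11) + 85 = 13 + 85 = 98)
H(-14)/74713 = 98/74713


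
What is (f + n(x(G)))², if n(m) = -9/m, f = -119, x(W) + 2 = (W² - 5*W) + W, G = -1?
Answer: 14884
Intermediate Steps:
x(W) = -2 + W² - 4*W (x(W) = -2 + ((W² - 5*W) + W) = -2 + (W² - 4*W) = -2 + W² - 4*W)
(f + n(x(G)))² = (-119 - 9/(-2 + (-1)² - 4*(-1)))² = (-119 - 9/(-2 + 1 + 4))² = (-119 - 9/3)² = (-119 - 9*⅓)² = (-119 - 3)² = (-122)² = 14884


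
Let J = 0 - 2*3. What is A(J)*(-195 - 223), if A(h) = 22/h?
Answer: 4598/3 ≈ 1532.7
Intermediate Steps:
J = -6 (J = 0 - 6 = -6)
A(J)*(-195 - 223) = (22/(-6))*(-195 - 223) = (22*(-⅙))*(-418) = -11/3*(-418) = 4598/3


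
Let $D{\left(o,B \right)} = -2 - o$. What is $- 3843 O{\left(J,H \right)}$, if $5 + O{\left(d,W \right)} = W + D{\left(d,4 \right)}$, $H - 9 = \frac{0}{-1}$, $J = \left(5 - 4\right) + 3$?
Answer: $7686$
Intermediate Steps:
$J = 4$ ($J = 1 + 3 = 4$)
$H = 9$ ($H = 9 + \frac{0}{-1} = 9 + 0 \left(-1\right) = 9 + 0 = 9$)
$O{\left(d,W \right)} = -7 + W - d$ ($O{\left(d,W \right)} = -5 - \left(2 + d - W\right) = -7 + W - d$)
$- 3843 O{\left(J,H \right)} = - 3843 \left(-7 + 9 - 4\right) = \left(-3843\right) \left(-2\right) = 7686$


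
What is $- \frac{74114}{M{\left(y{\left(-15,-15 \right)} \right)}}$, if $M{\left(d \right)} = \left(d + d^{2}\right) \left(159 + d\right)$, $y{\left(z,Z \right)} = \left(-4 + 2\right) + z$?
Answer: $- \frac{37057}{19312} \approx -1.9189$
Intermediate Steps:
$y{\left(z,Z \right)} = -2 + z$
$M{\left(d \right)} = \left(159 + d\right) \left(d + d^{2}\right)$
$- \frac{74114}{M{\left(y{\left(-15,-15 \right)} \right)}} = - \frac{74114}{\left(-2 - 15\right) \left(159 + \left(-2 - 15\right)^{2} + 160 \left(-2 - 15\right)\right)} = - \frac{74114}{\left(-17\right) \left(159 + \left(-17\right)^{2} + 160 \left(-17\right)\right)} = - \frac{74114}{\left(-17\right) \left(159 + 289 - 2720\right)} = - \frac{74114}{\left(-17\right) \left(-2272\right)} = - \frac{74114}{38624} = \left(-74114\right) \frac{1}{38624} = - \frac{37057}{19312}$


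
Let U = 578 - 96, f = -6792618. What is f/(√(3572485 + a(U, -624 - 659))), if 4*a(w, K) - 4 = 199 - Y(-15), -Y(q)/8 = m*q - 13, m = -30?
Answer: -13585236*√14293639/14293639 ≈ -3593.3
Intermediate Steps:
U = 482
Y(q) = 104 + 240*q (Y(q) = -8*(-30*q - 13) = -8*(-13 - 30*q) = 104 + 240*q)
a(w, K) = 3699/4 (a(w, K) = 1 + (199 - (104 + 240*(-15)))/4 = 1 + (199 - (104 - 3600))/4 = 1 + (199 - 1*(-3496))/4 = 1 + (199 + 3496)/4 = 1 + (¼)*3695 = 1 + 3695/4 = 3699/4)
f/(√(3572485 + a(U, -624 - 659))) = -6792618/√(3572485 + 3699/4) = -6792618*2*√14293639/14293639 = -13585236*√14293639/14293639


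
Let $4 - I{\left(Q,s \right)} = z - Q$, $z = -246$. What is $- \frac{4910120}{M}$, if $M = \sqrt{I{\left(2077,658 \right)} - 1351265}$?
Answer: $\frac{2455060 i \sqrt{149882}}{224823} \approx 4227.6 i$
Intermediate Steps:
$I{\left(Q,s \right)} = 250 + Q$ ($I{\left(Q,s \right)} = 4 - \left(-246 - Q\right) = 4 + \left(246 + Q\right) = 250 + Q$)
$M = 3 i \sqrt{149882}$ ($M = \sqrt{\left(250 + 2077\right) - 1351265} = \sqrt{2327 - 1351265} = \sqrt{-1348938} = 3 i \sqrt{149882} \approx 1161.4 i$)
$- \frac{4910120}{M} = - \frac{4910120}{3 i \sqrt{149882}} = - 4910120 \left(- \frac{i \sqrt{149882}}{449646}\right) = \frac{2455060 i \sqrt{149882}}{224823}$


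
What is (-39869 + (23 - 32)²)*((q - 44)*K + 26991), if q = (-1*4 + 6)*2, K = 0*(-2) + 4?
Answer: -1067551828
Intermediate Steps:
K = 4 (K = 0 + 4 = 4)
q = 4 (q = (-4 + 6)*2 = 2*2 = 4)
(-39869 + (23 - 32)²)*((q - 44)*K + 26991) = (-39869 + (23 - 32)²)*((4 - 44)*4 + 26991) = (-39869 + (-9)²)*(-40*4 + 26991) = (-39869 + 81)*(-160 + 26991) = -39788*26831 = -1067551828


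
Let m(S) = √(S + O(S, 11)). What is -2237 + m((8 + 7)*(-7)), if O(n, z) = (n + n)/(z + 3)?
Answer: -2237 + 2*I*√30 ≈ -2237.0 + 10.954*I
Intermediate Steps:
O(n, z) = 2*n/(3 + z) (O(n, z) = (2*n)/(3 + z) = 2*n/(3 + z))
m(S) = 2*√14*√S/7 (m(S) = √(S + 2*S/(3 + 11)) = √(S + 2*S/14) = √(S + 2*S*(1/14)) = √(S + S/7) = √(8*S/7) = 2*√14*√S/7)
-2237 + m((8 + 7)*(-7)) = -2237 + 2*√14*√((8 + 7)*(-7))/7 = -2237 + 2*√14*√(15*(-7))/7 = -2237 + 2*√14*√(-105)/7 = -2237 + 2*√14*(I*√105)/7 = -2237 + 2*I*√30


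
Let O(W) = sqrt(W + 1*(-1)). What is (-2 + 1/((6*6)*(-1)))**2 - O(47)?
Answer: 5329/1296 - sqrt(46) ≈ -2.6704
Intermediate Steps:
O(W) = sqrt(-1 + W) (O(W) = sqrt(W - 1) = sqrt(-1 + W))
(-2 + 1/((6*6)*(-1)))**2 - O(47) = (-2 + 1/((6*6)*(-1)))**2 - sqrt(-1 + 47) = (-2 + 1/(36*(-1)))**2 - sqrt(46) = (-2 + 1/(-36))**2 - sqrt(46) = (-2 - 1/36)**2 - sqrt(46) = (-73/36)**2 - sqrt(46) = 5329/1296 - sqrt(46)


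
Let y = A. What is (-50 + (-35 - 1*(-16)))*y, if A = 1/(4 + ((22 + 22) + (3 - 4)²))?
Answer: -69/49 ≈ -1.4082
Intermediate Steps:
A = 1/49 (A = 1/(4 + (44 + (-1)²)) = 1/(4 + (44 + 1)) = 1/(4 + 45) = 1/49 ≈ 0.020408)
y = 1/49 ≈ 0.020408
(-50 + (-35 - 1*(-16)))*y = (-50 + (-35 - 1*(-16)))*(1/49) = (-50 + (-35 + 16))*(1/49) = (-50 - 19)*(1/49) = -69*1/49 = -69/49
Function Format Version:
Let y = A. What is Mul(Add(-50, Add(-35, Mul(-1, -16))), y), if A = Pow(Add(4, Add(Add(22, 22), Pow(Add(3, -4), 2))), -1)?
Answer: Rational(-69, 49) ≈ -1.4082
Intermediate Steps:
A = Rational(1, 49) (A = Pow(Add(4, Add(44, Pow(-1, 2))), -1) = Pow(Add(4, Add(44, 1)), -1) = Pow(Add(4, 45), -1) = Pow(49, -1) = Rational(1, 49) ≈ 0.020408)
y = Rational(1, 49) ≈ 0.020408
Mul(Add(-50, Add(-35, Mul(-1, -16))), y) = Mul(Add(-50, Add(-35, Mul(-1, -16))), Rational(1, 49)) = Mul(Add(-50, Add(-35, 16)), Rational(1, 49)) = Mul(Add(-50, -19), Rational(1, 49)) = Mul(-69, Rational(1, 49)) = Rational(-69, 49)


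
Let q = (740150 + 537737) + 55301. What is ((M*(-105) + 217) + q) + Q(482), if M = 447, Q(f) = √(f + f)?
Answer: 1286470 + 2*√241 ≈ 1.2865e+6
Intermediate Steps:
Q(f) = √2*√f (Q(f) = √(2*f) = √2*√f)
q = 1333188 (q = 1277887 + 55301 = 1333188)
((M*(-105) + 217) + q) + Q(482) = ((447*(-105) + 217) + 1333188) + √2*√482 = ((-46935 + 217) + 1333188) + 2*√241 = (-46718 + 1333188) + 2*√241 = 1286470 + 2*√241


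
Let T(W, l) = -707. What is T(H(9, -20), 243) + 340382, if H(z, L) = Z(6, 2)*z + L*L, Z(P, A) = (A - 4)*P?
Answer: 339675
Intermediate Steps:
Z(P, A) = P*(-4 + A) (Z(P, A) = (-4 + A)*P = P*(-4 + A))
H(z, L) = L² - 12*z (H(z, L) = (6*(-4 + 2))*z + L*L = (6*(-2))*z + L² = -12*z + L² = L² - 12*z)
T(H(9, -20), 243) + 340382 = -707 + 340382 = 339675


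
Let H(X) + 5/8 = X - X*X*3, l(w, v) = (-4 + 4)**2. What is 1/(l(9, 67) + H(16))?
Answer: -8/6021 ≈ -0.0013287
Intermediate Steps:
l(w, v) = 0 (l(w, v) = 0**2 = 0)
H(X) = -5/8 + X - 3*X**2 (H(X) = -5/8 + (X - X*X*3) = -5/8 + (X - X**2*3) = -5/8 + (X - 3*X**2) = -5/8 + X - 3*X**2)
1/(l(9, 67) + H(16)) = 1/(0 + (-5/8 + 16 - 3*16**2)) = 1/(0 + (-5/8 + 16 - 3*256)) = 1/(0 + (-5/8 + 16 - 768)) = 1/(0 - 6021/8) = 1/(-6021/8) = -8/6021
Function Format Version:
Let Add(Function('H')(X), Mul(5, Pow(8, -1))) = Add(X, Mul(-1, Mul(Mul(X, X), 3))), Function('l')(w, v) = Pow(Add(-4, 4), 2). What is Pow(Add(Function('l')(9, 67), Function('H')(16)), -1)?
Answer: Rational(-8, 6021) ≈ -0.0013287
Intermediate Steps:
Function('l')(w, v) = 0 (Function('l')(w, v) = Pow(0, 2) = 0)
Function('H')(X) = Add(Rational(-5, 8), X, Mul(-3, Pow(X, 2))) (Function('H')(X) = Add(Rational(-5, 8), Add(X, Mul(-1, Mul(Mul(X, X), 3)))) = Add(Rational(-5, 8), Add(X, Mul(-1, Mul(Pow(X, 2), 3)))) = Add(Rational(-5, 8), Add(X, Mul(-1, Mul(3, Pow(X, 2))))) = Add(Rational(-5, 8), Add(X, Mul(-3, Pow(X, 2)))) = Add(Rational(-5, 8), X, Mul(-3, Pow(X, 2))))
Pow(Add(Function('l')(9, 67), Function('H')(16)), -1) = Pow(Add(0, Add(Rational(-5, 8), 16, Mul(-3, Pow(16, 2)))), -1) = Pow(Add(0, Add(Rational(-5, 8), 16, Mul(-3, 256))), -1) = Pow(Add(0, Add(Rational(-5, 8), 16, -768)), -1) = Pow(Add(0, Rational(-6021, 8)), -1) = Pow(Rational(-6021, 8), -1) = Rational(-8, 6021)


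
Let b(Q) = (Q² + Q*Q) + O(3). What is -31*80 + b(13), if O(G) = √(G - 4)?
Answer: -2142 + I ≈ -2142.0 + 1.0*I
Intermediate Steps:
O(G) = √(-4 + G)
b(Q) = I + 2*Q² (b(Q) = (Q² + Q*Q) + √(-4 + 3) = (Q² + Q²) + √(-1) = 2*Q² + I = I + 2*Q²)
-31*80 + b(13) = -31*80 + (I + 2*13²) = -2480 + (I + 2*169) = -2480 + (I + 338) = -2480 + (338 + I) = -2142 + I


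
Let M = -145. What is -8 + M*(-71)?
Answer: 10287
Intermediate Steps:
-8 + M*(-71) = -8 - 145*(-71) = -8 + 10295 = 10287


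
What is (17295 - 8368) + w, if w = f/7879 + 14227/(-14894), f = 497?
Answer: 1047477204487/117349826 ≈ 8926.1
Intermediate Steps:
w = -104692215/117349826 (w = 497/7879 + 14227/(-14894) = 497*(1/7879) + 14227*(-1/14894) = 497/7879 - 14227/14894 = -104692215/117349826 ≈ -0.89214)
(17295 - 8368) + w = (17295 - 8368) - 104692215/117349826 = 8927 - 104692215/117349826 = 1047477204487/117349826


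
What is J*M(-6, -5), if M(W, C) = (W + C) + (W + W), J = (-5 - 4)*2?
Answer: 414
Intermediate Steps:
J = -18 (J = -9*2 = -18)
M(W, C) = C + 3*W (M(W, C) = (C + W) + 2*W = C + 3*W)
J*M(-6, -5) = -18*(-5 + 3*(-6)) = -18*(-5 - 18) = -18*(-23) = 414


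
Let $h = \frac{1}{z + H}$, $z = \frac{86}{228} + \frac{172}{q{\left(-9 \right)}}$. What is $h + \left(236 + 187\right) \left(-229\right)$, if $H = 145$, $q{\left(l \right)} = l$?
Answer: $- \frac{4183007319}{43183} \approx -96867.0$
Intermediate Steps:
$z = - \frac{6407}{342}$ ($z = \frac{86}{228} + \frac{172}{-9} = 86 \cdot \frac{1}{228} + 172 \left(- \frac{1}{9}\right) = \frac{43}{114} - \frac{172}{9} = - \frac{6407}{342} \approx -18.734$)
$h = \frac{342}{43183}$ ($h = \frac{1}{- \frac{6407}{342} + 145} = \frac{1}{\frac{43183}{342}} = \frac{342}{43183} \approx 0.0079198$)
$h + \left(236 + 187\right) \left(-229\right) = \frac{342}{43183} + \left(236 + 187\right) \left(-229\right) = \frac{342}{43183} + 423 \left(-229\right) = \frac{342}{43183} - 96867 = - \frac{4183007319}{43183}$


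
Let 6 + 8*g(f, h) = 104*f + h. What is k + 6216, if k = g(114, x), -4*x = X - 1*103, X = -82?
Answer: 246497/32 ≈ 7703.0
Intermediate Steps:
x = 185/4 (x = -(-82 - 1*103)/4 = -(-82 - 103)/4 = -¼*(-185) = 185/4 ≈ 46.250)
g(f, h) = -¾ + 13*f + h/8 (g(f, h) = -¾ + (104*f + h)/8 = -¾ + (h + 104*f)/8 = -¾ + (13*f + h/8) = -¾ + 13*f + h/8)
k = 47585/32 (k = -¾ + 13*114 + (⅛)*(185/4) = -¾ + 1482 + 185/32 = 47585/32 ≈ 1487.0)
k + 6216 = 47585/32 + 6216 = 246497/32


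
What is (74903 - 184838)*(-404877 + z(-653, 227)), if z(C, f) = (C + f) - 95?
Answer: 44567429130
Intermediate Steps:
z(C, f) = -95 + C + f
(74903 - 184838)*(-404877 + z(-653, 227)) = (74903 - 184838)*(-404877 + (-95 - 653 + 227)) = -109935*(-404877 - 521) = -109935*(-405398) = 44567429130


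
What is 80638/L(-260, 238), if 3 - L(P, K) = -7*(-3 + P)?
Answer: -40319/919 ≈ -43.873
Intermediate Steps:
L(P, K) = -18 + 7*P (L(P, K) = 3 - (-7)*(-3 + P) = 3 - (21 - 7*P) = 3 + (-21 + 7*P) = -18 + 7*P)
80638/L(-260, 238) = 80638/(-18 + 7*(-260)) = 80638/(-18 - 1820) = 80638/(-1838) = 80638*(-1/1838) = -40319/919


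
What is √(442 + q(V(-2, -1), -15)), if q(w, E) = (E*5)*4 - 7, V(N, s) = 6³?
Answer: 3*√15 ≈ 11.619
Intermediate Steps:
V(N, s) = 216
q(w, E) = -7 + 20*E (q(w, E) = (5*E)*4 - 7 = 20*E - 7 = -7 + 20*E)
√(442 + q(V(-2, -1), -15)) = √(442 + (-7 + 20*(-15))) = √(442 + (-7 - 300)) = √(442 - 307) = √135 = 3*√15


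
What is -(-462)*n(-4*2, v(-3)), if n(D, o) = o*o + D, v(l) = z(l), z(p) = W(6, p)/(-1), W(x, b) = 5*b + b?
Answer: 145992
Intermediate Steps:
W(x, b) = 6*b
z(p) = -6*p (z(p) = (6*p)/(-1) = (6*p)*(-1) = -6*p)
v(l) = -6*l
n(D, o) = D + o² (n(D, o) = o² + D = D + o²)
-(-462)*n(-4*2, v(-3)) = -(-462)*(-4*2 + (-6*(-3))²) = -(-462)*(-8 + 18²) = -(-462)*(-8 + 324) = -(-462)*316 = -1*(-145992) = 145992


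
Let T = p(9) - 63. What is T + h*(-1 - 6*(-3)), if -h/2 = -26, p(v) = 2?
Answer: 823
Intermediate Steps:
h = 52 (h = -2*(-26) = 52)
T = -61 (T = 2 - 63 = -61)
T + h*(-1 - 6*(-3)) = -61 + 52*(-1 - 6*(-3)) = -61 + 52*(-1 + 18) = -61 + 52*17 = -61 + 884 = 823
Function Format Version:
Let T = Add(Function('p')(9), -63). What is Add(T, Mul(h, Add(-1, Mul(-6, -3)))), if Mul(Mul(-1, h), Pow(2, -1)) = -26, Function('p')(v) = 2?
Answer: 823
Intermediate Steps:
h = 52 (h = Mul(-2, -26) = 52)
T = -61 (T = Add(2, -63) = -61)
Add(T, Mul(h, Add(-1, Mul(-6, -3)))) = Add(-61, Mul(52, Add(-1, Mul(-6, -3)))) = Add(-61, Mul(52, Add(-1, 18))) = Add(-61, Mul(52, 17)) = Add(-61, 884) = 823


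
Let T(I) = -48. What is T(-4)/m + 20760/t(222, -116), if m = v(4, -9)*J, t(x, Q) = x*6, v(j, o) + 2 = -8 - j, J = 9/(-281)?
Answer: -71066/777 ≈ -91.462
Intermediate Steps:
J = -9/281 (J = 9*(-1/281) = -9/281 ≈ -0.032028)
v(j, o) = -10 - j (v(j, o) = -2 + (-8 - j) = -10 - j)
t(x, Q) = 6*x
m = 126/281 (m = (-10 - 1*4)*(-9/281) = (-10 - 4)*(-9/281) = -14*(-9/281) = 126/281 ≈ 0.44840)
T(-4)/m + 20760/t(222, -116) = -48/126/281 + 20760/((6*222)) = -48*281/126 + 20760/1332 = -2248/21 + 20760*(1/1332) = -2248/21 + 1730/111 = -71066/777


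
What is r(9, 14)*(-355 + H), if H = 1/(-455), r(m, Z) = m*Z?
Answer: -2907468/65 ≈ -44730.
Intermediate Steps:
r(m, Z) = Z*m
H = -1/455 ≈ -0.0021978
r(9, 14)*(-355 + H) = (14*9)*(-355 - 1/455) = 126*(-161526/455) = -2907468/65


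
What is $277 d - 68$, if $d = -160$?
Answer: $-44388$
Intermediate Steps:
$277 d - 68 = 277 \left(-160\right) - 68 = -44320 - 68 = -44388$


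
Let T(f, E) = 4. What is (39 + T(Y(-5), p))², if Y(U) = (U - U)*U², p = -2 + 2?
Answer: 1849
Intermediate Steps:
p = 0
Y(U) = 0 (Y(U) = 0*U² = 0)
(39 + T(Y(-5), p))² = (39 + 4)² = 43² = 1849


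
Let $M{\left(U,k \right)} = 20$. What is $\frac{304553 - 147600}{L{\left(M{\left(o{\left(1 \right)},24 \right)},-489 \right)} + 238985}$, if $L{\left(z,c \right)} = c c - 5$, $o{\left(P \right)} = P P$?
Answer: $\frac{156953}{478101} \approx 0.32828$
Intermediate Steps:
$o{\left(P \right)} = P^{2}$
$L{\left(z,c \right)} = -5 + c^{2}$ ($L{\left(z,c \right)} = c^{2} - 5 = -5 + c^{2}$)
$\frac{304553 - 147600}{L{\left(M{\left(o{\left(1 \right)},24 \right)},-489 \right)} + 238985} = \frac{304553 - 147600}{\left(-5 + \left(-489\right)^{2}\right) + 238985} = \frac{156953}{\left(-5 + 239121\right) + 238985} = \frac{156953}{239116 + 238985} = \frac{156953}{478101}$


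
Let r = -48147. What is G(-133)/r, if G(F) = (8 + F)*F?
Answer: -16625/48147 ≈ -0.34530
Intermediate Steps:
G(F) = F*(8 + F)
G(-133)/r = -133*(8 - 133)/(-48147) = -133*(-125)*(-1/48147) = 16625*(-1/48147) = -16625/48147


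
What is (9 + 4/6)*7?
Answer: 203/3 ≈ 67.667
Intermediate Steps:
(9 + 4/6)*7 = (9 + 4*(⅙))*7 = (9 + ⅔)*7 = (29/3)*7 = 203/3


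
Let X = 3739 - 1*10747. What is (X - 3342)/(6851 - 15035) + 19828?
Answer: 27047117/1364 ≈ 19829.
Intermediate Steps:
X = -7008 (X = 3739 - 10747 = -7008)
(X - 3342)/(6851 - 15035) + 19828 = (-7008 - 3342)/(6851 - 15035) + 19828 = -10350/(-8184) + 19828 = -10350*(-1/8184) + 19828 = 1725/1364 + 19828 = 27047117/1364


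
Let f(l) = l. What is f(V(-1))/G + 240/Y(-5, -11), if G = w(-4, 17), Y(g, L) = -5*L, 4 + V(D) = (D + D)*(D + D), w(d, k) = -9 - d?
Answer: 48/11 ≈ 4.3636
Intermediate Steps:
V(D) = -4 + 4*D² (V(D) = -4 + (D + D)*(D + D) = -4 + (2*D)*(2*D) = -4 + 4*D²)
G = -5 (G = -9 - 1*(-4) = -9 + 4 = -5)
f(V(-1))/G + 240/Y(-5, -11) = (-4 + 4*(-1)²)/(-5) + 240/((-5*(-11))) = (-4 + 4*1)*(-⅕) + 240/55 = (-4 + 4)*(-⅕) + 240*(1/55) = 0*(-⅕) + 48/11 = 0 + 48/11 = 48/11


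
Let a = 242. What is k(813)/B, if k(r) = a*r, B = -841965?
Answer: -65582/280655 ≈ -0.23367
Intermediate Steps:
k(r) = 242*r
k(813)/B = (242*813)/(-841965) = 196746*(-1/841965) = -65582/280655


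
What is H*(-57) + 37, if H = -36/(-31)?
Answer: -905/31 ≈ -29.194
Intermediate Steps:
H = 36/31 (H = -36*(-1/31) = 36/31 ≈ 1.1613)
H*(-57) + 37 = (36/31)*(-57) + 37 = -2052/31 + 37 = -905/31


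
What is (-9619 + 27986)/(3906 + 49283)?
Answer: 18367/53189 ≈ 0.34532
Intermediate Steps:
(-9619 + 27986)/(3906 + 49283) = 18367/53189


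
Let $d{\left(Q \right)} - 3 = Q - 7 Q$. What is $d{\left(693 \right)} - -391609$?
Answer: $387454$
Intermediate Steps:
$d{\left(Q \right)} = 3 - 6 Q$ ($d{\left(Q \right)} = 3 + \left(Q - 7 Q\right) = 3 - 6 Q$)
$d{\left(693 \right)} - -391609 = \left(3 - 4158\right) - -391609 = \left(3 - 4158\right) + 391609 = -4155 + 391609 = 387454$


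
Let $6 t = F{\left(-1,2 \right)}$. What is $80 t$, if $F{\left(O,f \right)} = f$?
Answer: $\frac{80}{3} \approx 26.667$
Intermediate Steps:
$t = \frac{1}{3}$ ($t = \frac{1}{6} \cdot 2 = \frac{1}{3} \approx 0.33333$)
$80 t = 80 \cdot \frac{1}{3} = \frac{80}{3}$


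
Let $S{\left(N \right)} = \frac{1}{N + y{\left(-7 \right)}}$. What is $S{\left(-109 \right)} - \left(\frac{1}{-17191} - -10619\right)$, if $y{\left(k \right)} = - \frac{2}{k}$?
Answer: $- \frac{138921604845}{13082351} \approx -10619.0$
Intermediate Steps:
$S{\left(N \right)} = \frac{1}{\frac{2}{7} + N}$ ($S{\left(N \right)} = \frac{1}{N - \frac{2}{-7}} = \frac{1}{N - - \frac{2}{7}} = \frac{1}{N + \frac{2}{7}} = \frac{1}{\frac{2}{7} + N}$)
$S{\left(-109 \right)} - \left(\frac{1}{-17191} - -10619\right) = \frac{7}{2 + 7 \left(-109\right)} - \left(\frac{1}{-17191} - -10619\right) = \frac{7}{2 - 763} - \left(- \frac{1}{17191} + 10619\right) = \frac{7}{-761} - \frac{182551228}{17191} = 7 \left(- \frac{1}{761}\right) - \frac{182551228}{17191} = - \frac{7}{761} - \frac{182551228}{17191} = - \frac{138921604845}{13082351}$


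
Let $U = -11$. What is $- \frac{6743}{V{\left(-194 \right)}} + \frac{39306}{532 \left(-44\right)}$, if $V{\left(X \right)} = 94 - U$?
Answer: $- \frac{11569091}{175560} \approx -65.898$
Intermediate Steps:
$V{\left(X \right)} = 105$ ($V{\left(X \right)} = 94 - -11 = 94 + 11 = 105$)
$- \frac{6743}{V{\left(-194 \right)}} + \frac{39306}{532 \left(-44\right)} = - \frac{6743}{105} + \frac{39306}{532 \left(-44\right)} = \left(-6743\right) \frac{1}{105} + \frac{39306}{-23408} = - \frac{6743}{105} + 39306 \left(- \frac{1}{23408}\right) = - \frac{6743}{105} - \frac{19653}{11704} = - \frac{11569091}{175560}$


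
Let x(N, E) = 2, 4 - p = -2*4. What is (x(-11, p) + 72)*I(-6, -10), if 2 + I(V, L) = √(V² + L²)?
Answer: -148 + 148*√34 ≈ 714.98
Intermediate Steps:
p = 12 (p = 4 - (-2)*4 = 4 - 1*(-8) = 4 + 8 = 12)
I(V, L) = -2 + √(L² + V²) (I(V, L) = -2 + √(V² + L²) = -2 + √(L² + V²))
(x(-11, p) + 72)*I(-6, -10) = (2 + 72)*(-2 + √((-10)² + (-6)²)) = 74*(-2 + √(100 + 36)) = 74*(-2 + √136) = 74*(-2 + 2*√34) = -148 + 148*√34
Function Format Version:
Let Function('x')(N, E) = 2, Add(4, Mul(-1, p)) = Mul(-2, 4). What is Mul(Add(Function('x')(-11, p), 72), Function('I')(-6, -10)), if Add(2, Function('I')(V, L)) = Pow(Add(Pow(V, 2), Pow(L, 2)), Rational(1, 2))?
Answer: Add(-148, Mul(148, Pow(34, Rational(1, 2)))) ≈ 714.98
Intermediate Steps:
p = 12 (p = Add(4, Mul(-1, Mul(-2, 4))) = Add(4, Mul(-1, -8)) = Add(4, 8) = 12)
Function('I')(V, L) = Add(-2, Pow(Add(Pow(L, 2), Pow(V, 2)), Rational(1, 2))) (Function('I')(V, L) = Add(-2, Pow(Add(Pow(V, 2), Pow(L, 2)), Rational(1, 2))) = Add(-2, Pow(Add(Pow(L, 2), Pow(V, 2)), Rational(1, 2))))
Mul(Add(Function('x')(-11, p), 72), Function('I')(-6, -10)) = Mul(Add(2, 72), Add(-2, Pow(Add(Pow(-10, 2), Pow(-6, 2)), Rational(1, 2)))) = Mul(74, Add(-2, Pow(Add(100, 36), Rational(1, 2)))) = Mul(74, Add(-2, Pow(136, Rational(1, 2)))) = Mul(74, Add(-2, Mul(2, Pow(34, Rational(1, 2))))) = Add(-148, Mul(148, Pow(34, Rational(1, 2))))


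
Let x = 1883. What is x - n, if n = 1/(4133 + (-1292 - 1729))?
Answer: 2093895/1112 ≈ 1883.0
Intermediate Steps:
n = 1/1112 (n = 1/(4133 - 3021) = 1/1112 ≈ 0.00089928)
x - n = 1883 - 1*1/1112 = 1883 - 1/1112 = 2093895/1112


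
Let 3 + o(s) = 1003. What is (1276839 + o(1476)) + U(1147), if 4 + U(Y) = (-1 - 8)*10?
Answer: 1277745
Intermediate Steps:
o(s) = 1000 (o(s) = -3 + 1003 = 1000)
U(Y) = -94 (U(Y) = -4 + (-1 - 8)*10 = -4 - 9*10 = -4 - 90 = -94)
(1276839 + o(1476)) + U(1147) = (1276839 + 1000) - 94 = 1277839 - 94 = 1277745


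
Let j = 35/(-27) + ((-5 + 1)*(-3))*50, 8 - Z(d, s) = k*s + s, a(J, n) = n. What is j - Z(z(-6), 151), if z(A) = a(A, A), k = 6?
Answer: 44488/27 ≈ 1647.7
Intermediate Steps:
z(A) = A
Z(d, s) = 8 - 7*s (Z(d, s) = 8 - (6*s + s) = 8 - 7*s)
j = 16165/27 (j = 35*(-1/27) - 4*(-3)*50 = -35/27 + 12*50 = -35/27 + 600 = 16165/27 ≈ 598.70)
j - Z(z(-6), 151) = 16165/27 - (8 - 7*151) = 16165/27 - (8 - 1057) = 16165/27 - 1*(-1049) = 16165/27 + 1049 = 44488/27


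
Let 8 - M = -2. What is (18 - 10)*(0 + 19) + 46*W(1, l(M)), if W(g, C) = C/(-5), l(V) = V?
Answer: 60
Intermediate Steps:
M = 10 (M = 8 - 1*(-2) = 8 + 2 = 10)
W(g, C) = -C/5 (W(g, C) = C*(-⅕) = -C/5)
(18 - 10)*(0 + 19) + 46*W(1, l(M)) = (18 - 10)*(0 + 19) + 46*(-⅕*10) = 8*19 + 46*(-2) = 152 - 92 = 60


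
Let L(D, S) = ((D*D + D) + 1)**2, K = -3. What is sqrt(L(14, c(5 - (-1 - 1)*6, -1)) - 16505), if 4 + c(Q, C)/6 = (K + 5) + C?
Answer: 4*sqrt(1751) ≈ 167.38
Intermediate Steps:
c(Q, C) = -12 + 6*C (c(Q, C) = -24 + 6*((-3 + 5) + C) = -24 + 6*(2 + C) = -24 + (12 + 6*C) = -12 + 6*C)
L(D, S) = (1 + D + D**2)**2 (L(D, S) = ((D**2 + D) + 1)**2 = ((D + D**2) + 1)**2 = (1 + D + D**2)**2)
sqrt(L(14, c(5 - (-1 - 1)*6, -1)) - 16505) = sqrt((1 + 14 + 14**2)**2 - 16505) = sqrt((1 + 14 + 196)**2 - 16505) = sqrt(211**2 - 16505) = sqrt(44521 - 16505) = sqrt(28016) = 4*sqrt(1751)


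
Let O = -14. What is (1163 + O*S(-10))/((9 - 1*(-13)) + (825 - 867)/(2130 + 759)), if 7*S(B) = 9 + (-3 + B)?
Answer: 1127673/21172 ≈ 53.262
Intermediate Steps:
S(B) = 6/7 + B/7 (S(B) = (9 + (-3 + B))/7 = (6 + B)/7 = 6/7 + B/7)
(1163 + O*S(-10))/((9 - 1*(-13)) + (825 - 867)/(2130 + 759)) = (1163 - 14*(6/7 + (⅐)*(-10)))/((9 - 1*(-13)) + (825 - 867)/(2130 + 759)) = (1163 - 14*(6/7 - 10/7))/((9 + 13) - 42/2889) = (1163 - 14*(-4/7))/(22 - 42*1/2889) = (1163 + 8)/(22 - 14/963) = 1171/(21172/963) = 1171*(963/21172) = 1127673/21172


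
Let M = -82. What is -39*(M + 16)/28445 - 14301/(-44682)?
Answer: 173934471/423659830 ≈ 0.41055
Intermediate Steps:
-39*(M + 16)/28445 - 14301/(-44682) = -39*(-82 + 16)/28445 - 14301/(-44682) = -39*(-66)*(1/28445) - 14301*(-1/44682) = 2574*(1/28445) + 4767/14894 = 2574/28445 + 4767/14894 = 173934471/423659830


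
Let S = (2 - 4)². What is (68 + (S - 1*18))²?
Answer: 2916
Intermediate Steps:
S = 4 (S = (-2)² = 4)
(68 + (S - 1*18))² = (68 + (4 - 1*18))² = (68 + (4 - 18))² = (68 - 14)² = 54² = 2916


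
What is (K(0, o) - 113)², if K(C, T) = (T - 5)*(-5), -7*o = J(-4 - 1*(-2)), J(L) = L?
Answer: 391876/49 ≈ 7997.5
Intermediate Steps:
o = 2/7 (o = -(-4 - 1*(-2))/7 = -(-4 + 2)/7 = -⅐*(-2) = 2/7 ≈ 0.28571)
K(C, T) = 25 - 5*T (K(C, T) = (-5 + T)*(-5) = 25 - 5*T)
(K(0, o) - 113)² = ((25 - 5*2/7) - 113)² = ((25 - 10/7) - 113)² = (165/7 - 113)² = (-626/7)² = 391876/49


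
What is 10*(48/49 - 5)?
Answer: -1970/49 ≈ -40.204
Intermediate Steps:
10*(48/49 - 5) = 10*(-197/49) = -1970/49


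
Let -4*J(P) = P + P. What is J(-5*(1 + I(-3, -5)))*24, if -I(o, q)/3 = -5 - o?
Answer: 420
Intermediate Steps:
I(o, q) = 15 + 3*o (I(o, q) = -3*(-5 - o) = 15 + 3*o)
J(P) = -P/2 (J(P) = -(P + P)/4 = -P/2)
J(-5*(1 + I(-3, -5)))*24 = -(-5)*(1 + (15 + 3*(-3)))/2*24 = -(-5)*(1 + (15 - 9))/2*24 = -(-5)*(1 + 6)/2*24 = -(-5)*7/2*24 = -1/2*(-35)*24 = (35/2)*24 = 420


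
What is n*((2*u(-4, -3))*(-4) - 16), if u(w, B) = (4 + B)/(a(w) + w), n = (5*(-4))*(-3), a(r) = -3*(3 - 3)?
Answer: -840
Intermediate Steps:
a(r) = 0 (a(r) = -3*0 = 0)
n = 60 (n = -20*(-3) = 60)
u(w, B) = (4 + B)/w (u(w, B) = (4 + B)/(0 + w) = (4 + B)/w)
n*((2*u(-4, -3))*(-4) - 16) = 60*((2*((4 - 3)/(-4)))*(-4) - 16) = 60*((2*(-1/4*1))*(-4) - 16) = 60*((2*(-1/4))*(-4) - 16) = 60*(-1/2*(-4) - 16) = 60*(2 - 16) = 60*(-14) = -840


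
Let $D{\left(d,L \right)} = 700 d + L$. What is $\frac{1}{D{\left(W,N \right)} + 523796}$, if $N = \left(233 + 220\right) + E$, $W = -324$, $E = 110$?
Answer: $\frac{1}{297559} \approx 3.3607 \cdot 10^{-6}$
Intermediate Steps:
$N = 563$ ($N = \left(233 + 220\right) + 110 = 453 + 110 = 563$)
$D{\left(d,L \right)} = L + 700 d$
$\frac{1}{D{\left(W,N \right)} + 523796} = \frac{1}{\left(563 + 700 \left(-324\right)\right) + 523796} = \frac{1}{\left(563 - 226800\right) + 523796} = \frac{1}{-226237 + 523796} = \frac{1}{297559}$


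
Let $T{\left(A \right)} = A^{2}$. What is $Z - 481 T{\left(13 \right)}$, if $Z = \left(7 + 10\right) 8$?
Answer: $-81153$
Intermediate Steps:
$Z = 136$ ($Z = 17 \cdot 8 = 136$)
$Z - 481 T{\left(13 \right)} = 136 - 481 \cdot 13^{2} = 136 - 81289 = -81153$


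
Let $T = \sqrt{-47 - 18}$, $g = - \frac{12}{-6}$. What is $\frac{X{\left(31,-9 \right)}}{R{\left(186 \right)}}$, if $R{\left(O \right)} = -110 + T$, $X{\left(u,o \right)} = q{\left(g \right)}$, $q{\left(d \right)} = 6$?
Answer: $- \frac{44}{811} - \frac{2 i \sqrt{65}}{4055} \approx -0.054254 - 0.0039764 i$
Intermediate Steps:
$g = 2$ ($g = \left(-12\right) \left(- \frac{1}{6}\right) = 2$)
$T = i \sqrt{65}$ ($T = \sqrt{-65} = i \sqrt{65} \approx 8.0623 i$)
$X{\left(u,o \right)} = 6$
$R{\left(O \right)} = -110 + i \sqrt{65}$
$\frac{X{\left(31,-9 \right)}}{R{\left(186 \right)}} = \frac{6}{-110 + i \sqrt{65}}$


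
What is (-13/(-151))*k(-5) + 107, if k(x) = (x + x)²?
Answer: 17457/151 ≈ 115.61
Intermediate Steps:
k(x) = 4*x² (k(x) = (2*x)² = 4*x²)
(-13/(-151))*k(-5) + 107 = (-13/(-151))*(4*(-5)²) + 107 = (-13*(-1/151))*(4*25) + 107 = (13/151)*100 + 107 = 1300/151 + 107 = 17457/151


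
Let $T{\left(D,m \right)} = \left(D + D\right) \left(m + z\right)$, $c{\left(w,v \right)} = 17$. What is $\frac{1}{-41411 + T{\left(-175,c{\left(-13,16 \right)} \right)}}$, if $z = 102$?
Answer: $- \frac{1}{83061} \approx -1.2039 \cdot 10^{-5}$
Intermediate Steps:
$T{\left(D,m \right)} = 2 D \left(102 + m\right)$ ($T{\left(D,m \right)} = \left(D + D\right) \left(m + 102\right) = 2 D \left(102 + m\right)$)
$\frac{1}{-41411 + T{\left(-175,c{\left(-13,16 \right)} \right)}} = \frac{1}{-41411 + 2 \left(-175\right) \left(102 + 17\right)} = \frac{1}{-41411 + 2 \left(-175\right) 119} = \frac{1}{-41411 - 41650} = \frac{1}{-83061} = - \frac{1}{83061}$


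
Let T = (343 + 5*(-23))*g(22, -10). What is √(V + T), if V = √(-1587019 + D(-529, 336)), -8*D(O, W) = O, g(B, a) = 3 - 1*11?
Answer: √(-7296 + I*√25391246)/2 ≈ 14.013 + 44.949*I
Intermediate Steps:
g(B, a) = -8 (g(B, a) = 3 - 11 = -8)
D(O, W) = -O/8
T = -1824 (T = (343 + 5*(-23))*(-8) = (343 - 115)*(-8) = 228*(-8) = -1824)
V = I*√25391246/4 (V = √(-1587019 - ⅛*(-529)) = √(-1587019 + 529/8) = √(-12695623/8) = I*√25391246/4 ≈ 1259.7*I)
√(V + T) = √(I*√25391246/4 - 1824) = √(-1824 + I*√25391246/4)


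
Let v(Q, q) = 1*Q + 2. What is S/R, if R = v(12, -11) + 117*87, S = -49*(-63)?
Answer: 3087/10193 ≈ 0.30286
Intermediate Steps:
v(Q, q) = 2 + Q (v(Q, q) = Q + 2 = 2 + Q)
S = 3087
R = 10193 (R = (2 + 12) + 117*87 = 14 + 10179 = 10193)
S/R = 3087/10193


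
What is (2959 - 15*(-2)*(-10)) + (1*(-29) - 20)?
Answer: 2610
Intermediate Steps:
(2959 - 15*(-2)*(-10)) + (1*(-29) - 20) = (2959 + 30*(-10)) + (-29 - 20) = (2959 - 300) - 49 = 2659 - 49 = 2610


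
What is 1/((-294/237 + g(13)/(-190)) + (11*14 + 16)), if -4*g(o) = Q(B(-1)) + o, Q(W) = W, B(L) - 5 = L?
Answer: 60040/10133663 ≈ 0.0059248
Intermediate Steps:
B(L) = 5 + L
g(o) = -1 - o/4 (g(o) = -((5 - 1) + o)/4 = -(4 + o)/4 = -1 - o/4)
1/((-294/237 + g(13)/(-190)) + (11*14 + 16)) = 1/((-294/237 + (-1 - ¼*13)/(-190)) + (11*14 + 16)) = 1/((-294*1/237 + (-1 - 13/4)*(-1/190)) + (154 + 16)) = 1/((-98/79 - 17/4*(-1/190)) + 170) = 1/((-98/79 + 17/760) + 170) = 1/(-73137/60040 + 170) = 1/(10133663/60040) = 60040/10133663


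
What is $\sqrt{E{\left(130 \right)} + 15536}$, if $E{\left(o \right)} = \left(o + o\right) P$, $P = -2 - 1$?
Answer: $2 \sqrt{3689} \approx 121.47$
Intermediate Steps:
$P = -3$
$E{\left(o \right)} = - 6 o$ ($E{\left(o \right)} = \left(o + o\right) \left(-3\right) = 2 o \left(-3\right) = - 6 o$)
$\sqrt{E{\left(130 \right)} + 15536} = \sqrt{\left(-6\right) 130 + 15536} = \sqrt{-780 + 15536} = \sqrt{14756} = 2 \sqrt{3689}$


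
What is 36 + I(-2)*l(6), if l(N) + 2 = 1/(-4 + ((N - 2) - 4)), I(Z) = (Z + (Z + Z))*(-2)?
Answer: 9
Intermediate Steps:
I(Z) = -6*Z (I(Z) = (Z + 2*Z)*(-2) = (3*Z)*(-2) = -6*Z)
l(N) = -2 + 1/(-10 + N) (l(N) = -2 + 1/(-4 + ((N - 2) - 4)) = -2 + 1/(-4 + ((-2 + N) - 4)) = -2 + 1/(-4 + (-6 + N)) = -2 + 1/(-10 + N))
36 + I(-2)*l(6) = 36 + (-6*(-2))*((21 - 2*6)/(-10 + 6)) = 36 + 12*((21 - 12)/(-4)) = 36 + 12*(-¼*9) = 36 + 12*(-9/4) = 36 - 27 = 9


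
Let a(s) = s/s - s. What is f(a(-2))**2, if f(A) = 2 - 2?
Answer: 0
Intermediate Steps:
a(s) = 1 - s
f(A) = 0
f(a(-2))**2 = 0**2 = 0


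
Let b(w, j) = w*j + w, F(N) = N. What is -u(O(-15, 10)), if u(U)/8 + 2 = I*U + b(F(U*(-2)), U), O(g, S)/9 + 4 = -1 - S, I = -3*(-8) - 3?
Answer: 312136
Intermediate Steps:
I = 21 (I = 24 - 3 = 21)
O(g, S) = -45 - 9*S (O(g, S) = -36 + 9*(-1 - S) = -36 + (-9 - 9*S) = -45 - 9*S)
b(w, j) = w + j*w (b(w, j) = j*w + w = w + j*w)
u(U) = -16 + 168*U - 16*U*(1 + U) (u(U) = -16 + 8*(21*U + (U*(-2))*(1 + U)) = -16 + 8*(21*U + (-2*U)*(1 + U)) = -16 + 8*(21*U - 2*U*(1 + U)) = -16 + (168*U - 16*U*(1 + U)) = -16 + 168*U - 16*U*(1 + U))
-u(O(-15, 10)) = -(-16 - 16*(-45 - 9*10)**2 + 152*(-45 - 9*10)) = -(-16 - 16*(-45 - 90)**2 + 152*(-45 - 90)) = -(-16 - 16*(-135)**2 + 152*(-135)) = -(-16 - 16*18225 - 20520) = -(-16 - 291600 - 20520) = -1*(-312136) = 312136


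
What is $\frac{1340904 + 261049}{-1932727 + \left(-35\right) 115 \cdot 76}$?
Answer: $- \frac{1601953}{2238627} \approx -0.7156$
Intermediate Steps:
$\frac{1340904 + 261049}{-1932727 + \left(-35\right) 115 \cdot 76} = \frac{1601953}{-1932727 - 305900} = \frac{1601953}{-2238627} = 1601953 \left(- \frac{1}{2238627}\right) = - \frac{1601953}{2238627}$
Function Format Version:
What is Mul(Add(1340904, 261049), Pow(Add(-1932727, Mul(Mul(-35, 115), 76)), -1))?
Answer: Rational(-1601953, 2238627) ≈ -0.71560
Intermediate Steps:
Mul(Add(1340904, 261049), Pow(Add(-1932727, Mul(Mul(-35, 115), 76)), -1)) = Mul(1601953, Pow(Add(-1932727, Mul(-4025, 76)), -1)) = Mul(1601953, Pow(Add(-1932727, -305900), -1)) = Mul(1601953, Pow(-2238627, -1)) = Mul(1601953, Rational(-1, 2238627)) = Rational(-1601953, 2238627)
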